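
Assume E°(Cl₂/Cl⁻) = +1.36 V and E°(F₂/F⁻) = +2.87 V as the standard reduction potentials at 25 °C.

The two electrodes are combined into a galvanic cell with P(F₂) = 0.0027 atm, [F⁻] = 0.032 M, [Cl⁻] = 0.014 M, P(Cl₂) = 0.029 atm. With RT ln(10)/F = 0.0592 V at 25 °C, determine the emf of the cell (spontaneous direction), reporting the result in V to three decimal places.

F₂/F⁻ is the cathode (higher E°), Cl₂/Cl⁻ the anode: E°cell = +2.87 − (+1.36) = +1.51 V, n = 2.
Overall: F₂(g) + 2 Cl⁻(aq) → 2 F⁻(aq) + Cl₂(g)
Q = [F⁻]^2·P(Cl₂) / (P(F₂)·[Cl⁻]^2); log Q = 1.749.
E = E° − (0.0592/n) log Q = +1.51 − (0.0592/2)(1.749) = +1.458 V.

+1.458 V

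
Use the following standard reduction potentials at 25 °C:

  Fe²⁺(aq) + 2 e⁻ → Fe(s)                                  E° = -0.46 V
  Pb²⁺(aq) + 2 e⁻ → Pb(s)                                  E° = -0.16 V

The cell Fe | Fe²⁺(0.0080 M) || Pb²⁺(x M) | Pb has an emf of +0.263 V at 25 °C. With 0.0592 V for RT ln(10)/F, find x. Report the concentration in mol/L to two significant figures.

0.00045 M

Pb²⁺/Pb is the cathode, Fe²⁺/Fe the anode: E°cell = +0.30 V, n = 2.
Overall reaction: Pb²⁺(aq) + Fe(s) → Pb(s) + Fe²⁺(aq); Q = [Fe²⁺]^1/[Pb²⁺]^1.
From E = E° − (0.0592/n) log Q: log Q = (E° − E)·n/0.0592 = (+0.30 − (+0.263))·2/0.0592 = 1.2500.
So 1·log[Pb²⁺] = 1·log(0.008) − log Q = -2.0969 − (1.2500) = -3.3469; [Pb²⁺] = 10^(-3.3469) ≈ 0.00045 M.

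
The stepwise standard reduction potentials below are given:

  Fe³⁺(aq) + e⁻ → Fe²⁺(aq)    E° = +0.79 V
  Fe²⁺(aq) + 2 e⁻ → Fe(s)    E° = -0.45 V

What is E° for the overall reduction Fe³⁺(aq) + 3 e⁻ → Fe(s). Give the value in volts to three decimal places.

-0.037 V

Adding the free-energy changes (−nFE°) of the two steps gives −n₃FE°₃ = −n₁FE°₁ − n₂FE°₂.
E°₃ = (1×+0.79 + 2×-0.45) / 3 = (-0.110) / 3 = -0.037 V.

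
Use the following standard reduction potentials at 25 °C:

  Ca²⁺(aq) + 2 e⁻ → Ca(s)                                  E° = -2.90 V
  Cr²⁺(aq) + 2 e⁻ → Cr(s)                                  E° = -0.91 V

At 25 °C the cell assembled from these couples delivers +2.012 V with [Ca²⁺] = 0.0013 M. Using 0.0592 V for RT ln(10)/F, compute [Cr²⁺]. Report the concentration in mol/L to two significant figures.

0.0072 M

Cr²⁺/Cr is the cathode, Ca²⁺/Ca the anode: E°cell = +1.99 V, n = 2.
Overall reaction: Cr²⁺(aq) + Ca(s) → Cr(s) + Ca²⁺(aq); Q = [Ca²⁺]^1/[Cr²⁺]^1.
From E = E° − (0.0592/n) log Q: log Q = (E° − E)·n/0.0592 = (+1.99 − (+2.012))·2/0.0592 = -0.7432.
So 1·log[Cr²⁺] = 1·log(0.0013) − log Q = -2.8861 − (-0.7432) = -2.1429; [Cr²⁺] = 10^(-2.1429) ≈ 0.0072 M.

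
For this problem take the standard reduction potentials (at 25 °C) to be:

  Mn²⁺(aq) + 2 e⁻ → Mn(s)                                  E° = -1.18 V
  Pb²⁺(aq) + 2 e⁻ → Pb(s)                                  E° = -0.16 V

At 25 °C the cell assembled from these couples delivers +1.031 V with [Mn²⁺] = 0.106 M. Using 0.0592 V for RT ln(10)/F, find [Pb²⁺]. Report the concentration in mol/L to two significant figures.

Pb²⁺/Pb is the cathode, Mn²⁺/Mn the anode: E°cell = +1.02 V, n = 2.
Overall reaction: Pb²⁺(aq) + Mn(s) → Pb(s) + Mn²⁺(aq); Q = [Mn²⁺]^1/[Pb²⁺]^1.
From E = E° − (0.0592/n) log Q: log Q = (E° − E)·n/0.0592 = (+1.02 − (+1.031))·2/0.0592 = -0.3716.
So 1·log[Pb²⁺] = 1·log(0.106) − log Q = -0.9747 − (-0.3716) = -0.6031; [Pb²⁺] = 10^(-0.6031) ≈ 0.25 M.

0.25 M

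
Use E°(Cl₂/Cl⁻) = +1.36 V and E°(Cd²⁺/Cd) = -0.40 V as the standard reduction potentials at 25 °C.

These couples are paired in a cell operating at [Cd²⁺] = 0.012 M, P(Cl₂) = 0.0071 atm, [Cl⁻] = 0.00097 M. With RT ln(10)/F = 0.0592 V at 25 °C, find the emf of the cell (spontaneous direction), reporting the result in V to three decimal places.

Cl₂/Cl⁻ is the cathode (higher E°), Cd²⁺/Cd the anode: E°cell = +1.36 − (-0.40) = +1.76 V, n = 2.
Overall: Cl₂(g) + Cd(s) → 2 Cl⁻(aq) + Cd²⁺(aq)
Q = [Cl⁻]^2·[Cd²⁺] / (P(Cl₂)); log Q = -5.799.
E = E° − (0.0592/n) log Q = +1.76 − (0.0592/2)(-5.799) = +1.932 V.

+1.932 V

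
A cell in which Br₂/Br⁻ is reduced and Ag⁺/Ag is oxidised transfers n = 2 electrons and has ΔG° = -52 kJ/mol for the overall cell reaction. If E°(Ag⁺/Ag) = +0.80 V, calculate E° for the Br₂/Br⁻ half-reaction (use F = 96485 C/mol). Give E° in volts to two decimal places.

E°cell = −ΔG°/(nF) = −(-52×10³)/((2)(96485)) = +0.269 V.
Since Br₂/Br⁻ is the cathode and Ag⁺/Ag the anode, E°cell = E°(Br₂/Br⁻) − E°(Ag⁺/Ag).
So E°(Br₂/Br⁻) = E°cell + E°(Ag⁺/Ag) = +0.269 + (+0.80) = +1.07 V.

+1.07 V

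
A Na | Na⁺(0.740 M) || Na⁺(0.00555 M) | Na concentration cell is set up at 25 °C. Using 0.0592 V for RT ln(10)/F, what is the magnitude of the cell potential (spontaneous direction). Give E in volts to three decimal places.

For a concentration cell E°cell = 0. The 0.740 M side is the cathode (reduction is favoured where [Na⁺] is higher).
With n = 1, E = −(0.0592/1) log([Na⁺]ₐₙ/[Na⁺]꜀ₐₜ) = −(0.0592/1) log(0.00555/0.74) = −(0.0592/1)(-2.125) = +0.126 V.

+0.126 V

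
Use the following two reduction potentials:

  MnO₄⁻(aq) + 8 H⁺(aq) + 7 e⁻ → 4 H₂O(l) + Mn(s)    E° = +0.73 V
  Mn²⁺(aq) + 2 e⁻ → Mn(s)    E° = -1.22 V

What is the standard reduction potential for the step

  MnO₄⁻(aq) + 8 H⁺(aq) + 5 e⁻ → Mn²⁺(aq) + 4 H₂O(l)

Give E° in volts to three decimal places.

+1.510 V

Sequential free energies add, so n₃E°₃ = n₁E°₁ + n₂E°₂.
With n₃ = 7, and the known step contributing 2×(-1.22) V, the unknown satisfies 5·E° = 7×(+0.73) − 2×(-1.22) = +7.550.
E° = +7.550 / 5 = +1.510 V.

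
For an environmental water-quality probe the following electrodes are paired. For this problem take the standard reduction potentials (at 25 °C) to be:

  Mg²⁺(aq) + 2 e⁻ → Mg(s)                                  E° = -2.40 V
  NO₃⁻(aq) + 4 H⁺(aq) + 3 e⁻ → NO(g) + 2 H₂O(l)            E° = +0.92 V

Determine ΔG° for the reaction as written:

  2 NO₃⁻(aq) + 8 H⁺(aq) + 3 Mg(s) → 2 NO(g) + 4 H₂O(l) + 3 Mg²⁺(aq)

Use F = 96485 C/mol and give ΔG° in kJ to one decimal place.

-1922.0 kJ

As written, NO₃⁻/NO is reduced (cathode) and Mg²⁺/Mg is oxidised (anode), so E°cell = (+0.92) − (-2.40) = +3.32 V.
Balancing electrons gives n = 6.
ΔG° = −nFE° = −(6)(96485)(+3.32) = -1,921,981 J = -1922.0 kJ.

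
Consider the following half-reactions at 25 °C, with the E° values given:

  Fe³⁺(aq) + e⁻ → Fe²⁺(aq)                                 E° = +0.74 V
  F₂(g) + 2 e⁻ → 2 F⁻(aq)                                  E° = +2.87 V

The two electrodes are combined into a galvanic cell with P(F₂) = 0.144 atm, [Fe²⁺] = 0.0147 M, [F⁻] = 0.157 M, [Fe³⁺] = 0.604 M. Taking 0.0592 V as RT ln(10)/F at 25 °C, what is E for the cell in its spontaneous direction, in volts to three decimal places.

F₂/F⁻ is the cathode (higher E°), Fe³⁺/Fe²⁺ the anode: E°cell = +2.87 − (+0.74) = +2.13 V, n = 2.
Overall: F₂(g) + 2 Fe²⁺(aq) → 2 F⁻(aq) + 2 Fe³⁺(aq)
Q = [F⁻]^2·[Fe³⁺]^2 / (P(F₂)·[Fe²⁺]^2); log Q = 2.461.
E = E° − (0.0592/n) log Q = +2.13 − (0.0592/2)(2.461) = +2.057 V.

+2.057 V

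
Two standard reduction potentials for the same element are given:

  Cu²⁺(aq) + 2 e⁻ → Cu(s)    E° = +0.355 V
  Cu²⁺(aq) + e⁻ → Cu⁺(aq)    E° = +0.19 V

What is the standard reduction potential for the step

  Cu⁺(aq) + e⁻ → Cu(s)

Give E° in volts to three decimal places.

+0.520 V

Sequential free energies add, so n₃E°₃ = n₁E°₁ + n₂E°₂.
With n₃ = 2, and the known step contributing 1×(+0.19) V, the unknown satisfies 1·E° = 2×(+0.355) − 1×(+0.19) = +0.520.
E° = +0.520 / 1 = +0.520 V.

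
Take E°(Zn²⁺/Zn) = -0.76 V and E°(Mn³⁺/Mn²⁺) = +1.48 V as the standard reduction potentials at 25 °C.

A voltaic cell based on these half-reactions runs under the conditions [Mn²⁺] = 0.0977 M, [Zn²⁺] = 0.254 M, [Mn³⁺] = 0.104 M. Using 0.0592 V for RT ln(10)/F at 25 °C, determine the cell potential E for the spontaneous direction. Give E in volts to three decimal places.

Mn³⁺/Mn²⁺ is the cathode (higher E°), Zn²⁺/Zn the anode: E°cell = +1.48 − (-0.76) = +2.24 V, n = 2.
Overall: 2 Mn³⁺(aq) + Zn(s) → 2 Mn²⁺(aq) + Zn²⁺(aq)
Q = [Mn²⁺]^2·[Zn²⁺] / ([Mn³⁺]^2); log Q = -0.649.
E = E° − (0.0592/n) log Q = +2.24 − (0.0592/2)(-0.649) = +2.259 V.

+2.259 V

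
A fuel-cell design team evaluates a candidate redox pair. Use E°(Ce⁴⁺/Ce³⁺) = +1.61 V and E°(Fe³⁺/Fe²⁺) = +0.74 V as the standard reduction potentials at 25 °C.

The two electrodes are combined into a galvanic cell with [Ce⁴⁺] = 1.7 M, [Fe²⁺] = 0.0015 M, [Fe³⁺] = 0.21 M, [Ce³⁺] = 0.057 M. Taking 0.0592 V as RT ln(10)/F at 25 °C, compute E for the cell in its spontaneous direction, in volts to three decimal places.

Ce⁴⁺/Ce³⁺ is the cathode (higher E°), Fe³⁺/Fe²⁺ the anode: E°cell = +1.61 − (+0.74) = +0.87 V, n = 1.
Overall: Ce⁴⁺(aq) + Fe²⁺(aq) → Ce³⁺(aq) + Fe³⁺(aq)
Q = [Ce³⁺]·[Fe³⁺] / ([Ce⁴⁺]·[Fe²⁺]); log Q = 0.672.
E = E° − (0.0592/n) log Q = +0.87 − (0.0592/1)(0.672) = +0.830 V.

+0.830 V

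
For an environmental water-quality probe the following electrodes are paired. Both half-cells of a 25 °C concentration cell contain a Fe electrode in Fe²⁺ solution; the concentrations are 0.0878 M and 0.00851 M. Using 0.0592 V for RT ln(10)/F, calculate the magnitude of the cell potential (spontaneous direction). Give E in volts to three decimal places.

+0.030 V

For a concentration cell E°cell = 0. The 0.0878 M side is the cathode (reduction is favoured where [Fe²⁺] is higher).
With n = 2, E = −(0.0592/2) log([Fe²⁺]ₐₙ/[Fe²⁺]꜀ₐₜ) = −(0.0592/2) log(0.00851/0.0878) = −(0.0592/2)(-1.014) = +0.030 V.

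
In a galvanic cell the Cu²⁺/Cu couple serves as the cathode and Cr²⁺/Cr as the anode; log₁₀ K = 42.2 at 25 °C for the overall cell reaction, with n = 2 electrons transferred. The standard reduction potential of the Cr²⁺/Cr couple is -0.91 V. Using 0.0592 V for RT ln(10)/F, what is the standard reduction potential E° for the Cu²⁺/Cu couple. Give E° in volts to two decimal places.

E°cell = (0.0592/n)·log K = (0.0592/2)(42.2) = +1.249 V.
Since Cu²⁺/Cu is the cathode and Cr²⁺/Cr the anode, E°cell = E°(Cu²⁺/Cu) − E°(Cr²⁺/Cr).
So E°(Cu²⁺/Cu) = E°cell + E°(Cr²⁺/Cr) = +1.249 + (-0.91) = +0.34 V.

+0.34 V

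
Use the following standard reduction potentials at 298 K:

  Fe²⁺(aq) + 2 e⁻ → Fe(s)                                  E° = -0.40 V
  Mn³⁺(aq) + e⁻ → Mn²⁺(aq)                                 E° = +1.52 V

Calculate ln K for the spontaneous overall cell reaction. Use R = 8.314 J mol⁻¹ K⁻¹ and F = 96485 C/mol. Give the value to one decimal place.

Cathode: Mn³⁺/Mn²⁺; anode: Fe²⁺/Fe. E°cell = (+1.52) − (-0.40) = +1.92 V, with n = 2.
ΔG° = −nFE° = −RT ln K, so ln K = nFE°/(RT) = (2)(96485)(+1.92) / ((8.314)(298)) = 149.543.

149.5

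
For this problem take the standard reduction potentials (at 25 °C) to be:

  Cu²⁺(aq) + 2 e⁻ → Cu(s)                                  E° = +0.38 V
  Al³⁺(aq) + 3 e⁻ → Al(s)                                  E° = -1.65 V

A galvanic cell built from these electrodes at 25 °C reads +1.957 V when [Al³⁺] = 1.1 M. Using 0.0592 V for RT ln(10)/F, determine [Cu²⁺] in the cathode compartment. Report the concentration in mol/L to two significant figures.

0.0036 M

Cu²⁺/Cu is the cathode, Al³⁺/Al the anode: E°cell = +2.03 V, n = 6.
Overall reaction: 3 Cu²⁺(aq) + 2 Al(s) → 3 Cu(s) + 2 Al³⁺(aq); Q = [Al³⁺]^2/[Cu²⁺]^3.
From E = E° − (0.0592/n) log Q: log Q = (E° − E)·n/0.0592 = (+2.03 − (+1.957))·6/0.0592 = 7.3986.
So 3·log[Cu²⁺] = 2·log(1.1) − log Q = 0.0828 − (7.3986) = -7.3158; log[Cu²⁺] = -7.3158 / 3 = -2.4386; [Cu²⁺] = 10^(-2.4386) ≈ 0.0036 M.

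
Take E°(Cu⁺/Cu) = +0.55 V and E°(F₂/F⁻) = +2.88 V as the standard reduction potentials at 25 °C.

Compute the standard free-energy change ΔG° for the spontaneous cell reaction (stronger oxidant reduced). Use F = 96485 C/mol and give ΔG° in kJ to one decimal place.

F₂/F⁻ (E° = +2.88 V) is the cathode; Cu⁺/Cu (E° = +0.55 V) is the anode, so E°cell = +2.33 V.
Balancing electrons gives n = 2 (lcm of 2 and 1).
ΔG° = −nFE° = −(2)(96485)(+2.33) = -449,620 J = -449.6 kJ.

-449.6 kJ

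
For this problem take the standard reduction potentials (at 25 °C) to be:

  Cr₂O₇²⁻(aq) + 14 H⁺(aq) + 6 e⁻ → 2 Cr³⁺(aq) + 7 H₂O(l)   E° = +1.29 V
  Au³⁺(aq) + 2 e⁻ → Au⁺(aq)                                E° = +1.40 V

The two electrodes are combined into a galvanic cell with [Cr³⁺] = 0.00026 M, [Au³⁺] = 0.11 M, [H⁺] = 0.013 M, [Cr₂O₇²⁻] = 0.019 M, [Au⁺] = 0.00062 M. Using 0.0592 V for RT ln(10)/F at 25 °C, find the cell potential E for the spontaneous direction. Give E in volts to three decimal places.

Au³⁺/Au⁺ is the cathode (higher E°), Cr₂O₇²⁻/Cr³⁺ the anode: E°cell = +1.40 − (+1.29) = +0.11 V, n = 6.
Overall: 3 Au³⁺(aq) + 2 Cr³⁺(aq) + 7 H₂O(l) → 3 Au⁺(aq) + Cr₂O₇²⁻(aq) + 14 H⁺(aq)
Q = [Au⁺]^3·[Cr₂O₇²⁻]·[H⁺]^14 / ([Au³⁺]^3·[Cr³⁺]^2); log Q = -27.703.
E = E° − (0.0592/n) log Q = +0.11 − (0.0592/6)(-27.703) = +0.383 V.

+0.383 V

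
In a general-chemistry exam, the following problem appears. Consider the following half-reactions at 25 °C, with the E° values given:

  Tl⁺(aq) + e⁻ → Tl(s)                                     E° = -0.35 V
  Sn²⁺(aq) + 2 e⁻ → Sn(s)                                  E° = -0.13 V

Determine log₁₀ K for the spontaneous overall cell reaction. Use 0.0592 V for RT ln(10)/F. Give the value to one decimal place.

7.4

Cathode: Sn²⁺/Sn; anode: Tl⁺/Tl. E°cell = +0.22 V, n = 2.
log K = nE°cell / 0.0592 = (2)(+0.22) / 0.0592 = 7.4.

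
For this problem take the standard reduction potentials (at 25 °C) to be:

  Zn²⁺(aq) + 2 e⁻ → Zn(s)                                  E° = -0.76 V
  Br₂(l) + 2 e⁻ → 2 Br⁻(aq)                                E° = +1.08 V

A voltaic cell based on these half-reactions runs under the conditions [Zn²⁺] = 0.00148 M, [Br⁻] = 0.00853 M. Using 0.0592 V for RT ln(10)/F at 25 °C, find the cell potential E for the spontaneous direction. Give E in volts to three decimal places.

Br₂/Br⁻ is the cathode (higher E°), Zn²⁺/Zn the anode: E°cell = +1.08 − (-0.76) = +1.84 V, n = 2.
Overall: Br₂(l) + Zn(s) → 2 Br⁻(aq) + Zn²⁺(aq)
Q = [Br⁻]^2·[Zn²⁺]; log Q = -6.968.
E = E° − (0.0592/n) log Q = +1.84 − (0.0592/2)(-6.968) = +2.046 V.

+2.046 V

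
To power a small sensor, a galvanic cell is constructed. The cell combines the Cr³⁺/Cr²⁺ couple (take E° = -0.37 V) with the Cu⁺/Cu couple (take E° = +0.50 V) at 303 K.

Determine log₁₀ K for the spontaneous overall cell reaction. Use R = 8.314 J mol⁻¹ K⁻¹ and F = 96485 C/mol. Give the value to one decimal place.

14.5

Cathode: Cu⁺/Cu; anode: Cr³⁺/Cr²⁺. E°cell = (+0.50) − (-0.37) = +0.87 V, with n = 1.
ΔG° = −nFE° = −RT ln K, so ln K = nFE°/(RT) = (1)(96485)(+0.87) / ((8.314)(303)) = 33.322.
log₁₀ K = 33.322 / ln 10 = 14.5.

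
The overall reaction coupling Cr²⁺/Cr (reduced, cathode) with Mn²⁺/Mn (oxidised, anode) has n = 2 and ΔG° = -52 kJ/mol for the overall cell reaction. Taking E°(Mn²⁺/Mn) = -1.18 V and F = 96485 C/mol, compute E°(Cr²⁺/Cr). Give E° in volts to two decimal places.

E°cell = −ΔG°/(nF) = −(-52×10³)/((2)(96485)) = +0.269 V.
Since Cr²⁺/Cr is the cathode and Mn²⁺/Mn the anode, E°cell = E°(Cr²⁺/Cr) − E°(Mn²⁺/Mn).
So E°(Cr²⁺/Cr) = E°cell + E°(Mn²⁺/Mn) = +0.269 + (-1.18) = -0.91 V.

-0.91 V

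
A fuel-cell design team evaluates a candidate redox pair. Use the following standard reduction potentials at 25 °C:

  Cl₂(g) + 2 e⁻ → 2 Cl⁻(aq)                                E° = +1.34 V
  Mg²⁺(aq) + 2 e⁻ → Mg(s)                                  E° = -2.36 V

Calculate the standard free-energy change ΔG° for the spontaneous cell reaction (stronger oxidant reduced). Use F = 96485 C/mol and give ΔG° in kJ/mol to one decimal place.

-714.0 kJ/mol

Cl₂/Cl⁻ (E° = +1.34 V) is the cathode; Mg²⁺/Mg (E° = -2.36 V) is the anode, so E°cell = +3.70 V.
Balancing electrons gives n = 2 (lcm of 2 and 2).
ΔG° = −nFE° = −(2)(96485)(+3.70) = -713,989 J = -714.0 kJ/mol.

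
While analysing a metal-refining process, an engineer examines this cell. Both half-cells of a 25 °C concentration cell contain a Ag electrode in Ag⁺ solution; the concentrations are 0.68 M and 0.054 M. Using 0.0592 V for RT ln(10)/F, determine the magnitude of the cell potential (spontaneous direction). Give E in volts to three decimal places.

+0.065 V

For a concentration cell E°cell = 0. The 0.68 M side is the cathode (reduction is favoured where [Ag⁺] is higher).
With n = 1, E = −(0.0592/1) log([Ag⁺]ₐₙ/[Ag⁺]꜀ₐₜ) = −(0.0592/1) log(0.054/0.68) = −(0.0592/1)(-1.100) = +0.065 V.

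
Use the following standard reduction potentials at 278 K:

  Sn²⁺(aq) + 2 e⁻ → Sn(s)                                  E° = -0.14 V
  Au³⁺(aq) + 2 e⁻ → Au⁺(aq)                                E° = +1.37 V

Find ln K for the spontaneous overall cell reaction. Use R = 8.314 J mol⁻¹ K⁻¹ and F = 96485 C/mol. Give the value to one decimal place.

Cathode: Au³⁺/Au⁺; anode: Sn²⁺/Sn. E°cell = (+1.37) − (-0.14) = +1.51 V, with n = 2.
ΔG° = −nFE° = −RT ln K, so ln K = nFE°/(RT) = (2)(96485)(+1.51) / ((8.314)(278)) = 126.070.

126.1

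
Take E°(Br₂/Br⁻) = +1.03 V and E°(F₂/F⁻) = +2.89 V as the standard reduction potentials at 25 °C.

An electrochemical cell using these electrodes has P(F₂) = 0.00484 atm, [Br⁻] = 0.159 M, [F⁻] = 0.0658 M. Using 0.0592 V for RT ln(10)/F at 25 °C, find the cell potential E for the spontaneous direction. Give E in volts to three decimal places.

F₂/F⁻ is the cathode (higher E°), Br₂/Br⁻ the anode: E°cell = +2.89 − (+1.03) = +1.86 V, n = 2.
Overall: F₂(g) + 2 Br⁻(aq) → 2 F⁻(aq) + Br₂(l)
Q = [F⁻]^2 / (P(F₂)·[Br⁻]^2); log Q = 1.549.
E = E° − (0.0592/n) log Q = +1.86 − (0.0592/2)(1.549) = +1.814 V.

+1.814 V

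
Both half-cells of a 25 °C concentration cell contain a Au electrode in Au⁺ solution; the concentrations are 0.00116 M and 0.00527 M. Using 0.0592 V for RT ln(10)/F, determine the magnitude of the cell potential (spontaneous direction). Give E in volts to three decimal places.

For a concentration cell E°cell = 0. The 0.00527 M side is the cathode (reduction is favoured where [Au⁺] is higher).
With n = 1, E = −(0.0592/1) log([Au⁺]ₐₙ/[Au⁺]꜀ₐₜ) = −(0.0592/1) log(0.00116/0.00527) = −(0.0592/1)(-0.657) = +0.039 V.

+0.039 V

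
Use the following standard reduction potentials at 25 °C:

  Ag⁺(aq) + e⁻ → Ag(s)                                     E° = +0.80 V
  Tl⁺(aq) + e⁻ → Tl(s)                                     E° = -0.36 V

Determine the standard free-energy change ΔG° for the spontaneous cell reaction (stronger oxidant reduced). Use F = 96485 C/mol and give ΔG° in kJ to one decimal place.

-111.9 kJ

Ag⁺/Ag (E° = +0.80 V) is the cathode; Tl⁺/Tl (E° = -0.36 V) is the anode, so E°cell = +1.16 V.
Balancing electrons gives n = 1 (lcm of 1 and 1).
ΔG° = −nFE° = −(1)(96485)(+1.16) = -111,923 J = -111.9 kJ.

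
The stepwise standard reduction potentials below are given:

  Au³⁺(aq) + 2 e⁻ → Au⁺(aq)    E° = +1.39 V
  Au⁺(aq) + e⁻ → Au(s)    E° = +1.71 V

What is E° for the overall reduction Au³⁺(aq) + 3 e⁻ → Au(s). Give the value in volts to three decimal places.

Standard free energies of sequential steps add: ΔG°₃ = ΔG°₁ + ΔG°₂, so n₃E°₃ = n₁E°₁ + n₂E°₂.
E°₃ = (2×+1.39 + 1×+1.71) / 3 = (+4.490) / 3 = +1.497 V.
E° values themselves are not directly additive — weighting by electron count is essential.

+1.497 V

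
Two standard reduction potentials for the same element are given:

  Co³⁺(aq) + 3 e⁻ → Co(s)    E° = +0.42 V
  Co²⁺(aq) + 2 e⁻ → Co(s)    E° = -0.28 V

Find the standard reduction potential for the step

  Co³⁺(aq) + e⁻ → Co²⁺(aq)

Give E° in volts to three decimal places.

+1.820 V

Sequential free energies add, so n₃E°₃ = n₁E°₁ + n₂E°₂.
With n₃ = 3, and the known step contributing 2×(-0.28) V, the unknown satisfies 1·E° = 3×(+0.42) − 2×(-0.28) = +1.820.
E° = +1.820 / 1 = +1.820 V.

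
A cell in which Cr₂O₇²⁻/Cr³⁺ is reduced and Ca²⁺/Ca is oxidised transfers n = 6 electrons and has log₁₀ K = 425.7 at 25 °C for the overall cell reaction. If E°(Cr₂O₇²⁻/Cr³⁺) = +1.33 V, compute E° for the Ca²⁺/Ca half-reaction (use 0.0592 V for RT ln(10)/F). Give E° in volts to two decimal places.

E°cell = (0.0592/n)·log K = (0.0592/6)(425.7) = +4.200 V.
Since Cr₂O₇²⁻/Cr³⁺ is the cathode and Ca²⁺/Ca the anode, E°cell = E°(Cr₂O₇²⁻/Cr³⁺) − E°(Ca²⁺/Ca).
So E°(Ca²⁺/Ca) = E°(Cr₂O₇²⁻/Cr³⁺) − E°cell = (+1.33) − (+4.200) = -2.87 V.

-2.87 V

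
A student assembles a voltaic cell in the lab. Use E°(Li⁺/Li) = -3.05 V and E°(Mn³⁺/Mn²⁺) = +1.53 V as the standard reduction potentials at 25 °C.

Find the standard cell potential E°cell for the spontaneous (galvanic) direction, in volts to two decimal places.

The Mn³⁺/Mn²⁺ couple has the higher reduction potential, so it is the cathode; Li⁺/Li is oxidised at the anode.
E°cell = E°(cathode) − E°(anode) = (+1.53) − (-3.05) = +4.58 V.

+4.58 V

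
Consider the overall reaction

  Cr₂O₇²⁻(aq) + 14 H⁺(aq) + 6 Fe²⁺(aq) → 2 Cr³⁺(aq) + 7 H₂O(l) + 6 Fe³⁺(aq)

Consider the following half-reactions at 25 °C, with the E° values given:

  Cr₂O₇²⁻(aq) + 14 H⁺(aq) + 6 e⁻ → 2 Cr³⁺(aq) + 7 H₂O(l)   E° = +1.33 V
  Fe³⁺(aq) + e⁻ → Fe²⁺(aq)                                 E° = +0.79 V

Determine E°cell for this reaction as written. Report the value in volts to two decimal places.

+0.54 V

The Cr₂O₇²⁻/Cr³⁺ couple has the higher reduction potential, so it is the cathode; Fe³⁺/Fe²⁺ is oxidised at the anode.
E°cell = E°(cathode) − E°(anode) = (+1.33) − (+0.79) = +0.54 V.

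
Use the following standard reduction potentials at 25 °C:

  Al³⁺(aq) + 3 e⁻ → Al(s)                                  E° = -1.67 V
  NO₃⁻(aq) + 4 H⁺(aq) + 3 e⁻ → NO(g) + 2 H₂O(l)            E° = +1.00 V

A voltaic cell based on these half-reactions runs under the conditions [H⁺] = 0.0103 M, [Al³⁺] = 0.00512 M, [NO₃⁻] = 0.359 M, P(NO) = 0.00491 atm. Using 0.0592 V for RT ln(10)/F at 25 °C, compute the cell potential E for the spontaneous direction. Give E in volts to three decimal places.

+2.595 V

NO₃⁻/NO is the cathode (higher E°), Al³⁺/Al the anode: E°cell = +1.00 − (-1.67) = +2.67 V, n = 3.
Overall: NO₃⁻(aq) + 4 H⁺(aq) + Al(s) → NO(g) + 2 H₂O(l) + Al³⁺(aq)
Q = P(NO)·[Al³⁺] / ([NO₃⁻]·[H⁺]^4); log Q = 3.794.
E = E° − (0.0592/n) log Q = +2.67 − (0.0592/3)(3.794) = +2.595 V.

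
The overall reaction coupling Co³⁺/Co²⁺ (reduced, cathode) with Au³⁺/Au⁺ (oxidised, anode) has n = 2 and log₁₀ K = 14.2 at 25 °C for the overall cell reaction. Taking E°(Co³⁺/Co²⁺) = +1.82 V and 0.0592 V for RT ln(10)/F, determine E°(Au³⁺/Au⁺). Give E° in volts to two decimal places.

+1.40 V

E°cell = (0.0592/n)·log K = (0.0592/2)(14.2) = +0.420 V.
Since Co³⁺/Co²⁺ is the cathode and Au³⁺/Au⁺ the anode, E°cell = E°(Co³⁺/Co²⁺) − E°(Au³⁺/Au⁺).
So E°(Au³⁺/Au⁺) = E°(Co³⁺/Co²⁺) − E°cell = (+1.82) − (+0.420) = +1.40 V.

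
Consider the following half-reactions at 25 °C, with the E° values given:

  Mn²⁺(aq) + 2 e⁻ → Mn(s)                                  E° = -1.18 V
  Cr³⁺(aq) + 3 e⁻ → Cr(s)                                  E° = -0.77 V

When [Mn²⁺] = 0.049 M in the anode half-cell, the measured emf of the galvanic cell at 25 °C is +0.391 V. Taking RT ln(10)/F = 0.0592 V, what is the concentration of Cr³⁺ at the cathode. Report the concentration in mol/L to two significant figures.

0.0012 M

Cr³⁺/Cr is the cathode, Mn²⁺/Mn the anode: E°cell = +0.41 V, n = 6.
Overall reaction: 2 Cr³⁺(aq) + 3 Mn(s) → 2 Cr(s) + 3 Mn²⁺(aq); Q = [Mn²⁺]^3/[Cr³⁺]^2.
From E = E° − (0.0592/n) log Q: log Q = (E° − E)·n/0.0592 = (+0.41 − (+0.391))·6/0.0592 = 1.9257.
So 2·log[Cr³⁺] = 3·log(0.049) − log Q = -3.9294 − (1.9257) = -5.8551; log[Cr³⁺] = -5.8551 / 2 = -2.9276; [Cr³⁺] = 10^(-2.9276) ≈ 0.0012 M.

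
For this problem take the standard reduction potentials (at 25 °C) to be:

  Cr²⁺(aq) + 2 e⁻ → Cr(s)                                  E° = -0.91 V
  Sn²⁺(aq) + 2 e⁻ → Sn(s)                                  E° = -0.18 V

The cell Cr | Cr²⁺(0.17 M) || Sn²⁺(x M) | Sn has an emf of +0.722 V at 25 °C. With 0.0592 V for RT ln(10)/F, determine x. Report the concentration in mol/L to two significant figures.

0.091 M

Sn²⁺/Sn is the cathode, Cr²⁺/Cr the anode: E°cell = +0.73 V, n = 2.
Overall reaction: Sn²⁺(aq) + Cr(s) → Sn(s) + Cr²⁺(aq); Q = [Cr²⁺]^1/[Sn²⁺]^1.
From E = E° − (0.0592/n) log Q: log Q = (E° − E)·n/0.0592 = (+0.73 − (+0.722))·2/0.0592 = 0.2703.
So 1·log[Sn²⁺] = 1·log(0.17) − log Q = -0.7696 − (0.2703) = -1.0399; [Sn²⁺] = 10^(-1.0399) ≈ 0.091 M.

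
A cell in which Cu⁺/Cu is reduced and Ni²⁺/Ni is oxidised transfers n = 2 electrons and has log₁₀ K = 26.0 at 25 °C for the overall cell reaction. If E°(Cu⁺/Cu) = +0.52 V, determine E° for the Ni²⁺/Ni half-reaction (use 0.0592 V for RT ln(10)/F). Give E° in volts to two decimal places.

E°cell = (0.0592/n)·log K = (0.0592/2)(26.0) = +0.770 V.
Since Cu⁺/Cu is the cathode and Ni²⁺/Ni the anode, E°cell = E°(Cu⁺/Cu) − E°(Ni²⁺/Ni).
So E°(Ni²⁺/Ni) = E°(Cu⁺/Cu) − E°cell = (+0.52) − (+0.770) = -0.25 V.

-0.25 V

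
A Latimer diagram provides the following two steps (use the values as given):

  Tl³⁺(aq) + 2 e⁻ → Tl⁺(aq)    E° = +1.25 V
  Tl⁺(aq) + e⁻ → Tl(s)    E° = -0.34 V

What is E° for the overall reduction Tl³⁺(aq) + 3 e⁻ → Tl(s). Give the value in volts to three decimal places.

Standard free energies of sequential steps add: ΔG°₃ = ΔG°₁ + ΔG°₂, so n₃E°₃ = n₁E°₁ + n₂E°₂.
E°₃ = (2×+1.25 + 1×-0.34) / 3 = (+2.160) / 3 = +0.720 V.

+0.720 V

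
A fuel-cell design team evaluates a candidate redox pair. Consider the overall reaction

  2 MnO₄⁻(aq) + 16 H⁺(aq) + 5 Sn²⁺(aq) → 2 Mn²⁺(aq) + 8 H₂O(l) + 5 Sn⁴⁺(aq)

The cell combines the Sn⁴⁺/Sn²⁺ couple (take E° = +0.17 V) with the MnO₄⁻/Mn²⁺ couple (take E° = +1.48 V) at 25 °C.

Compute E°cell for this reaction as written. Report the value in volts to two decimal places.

+1.31 V

The MnO₄⁻/Mn²⁺ couple has the higher reduction potential, so it is the cathode; Sn⁴⁺/Sn²⁺ is oxidised at the anode.
E°cell = E°(cathode) − E°(anode) = (+1.48) − (+0.17) = +1.31 V.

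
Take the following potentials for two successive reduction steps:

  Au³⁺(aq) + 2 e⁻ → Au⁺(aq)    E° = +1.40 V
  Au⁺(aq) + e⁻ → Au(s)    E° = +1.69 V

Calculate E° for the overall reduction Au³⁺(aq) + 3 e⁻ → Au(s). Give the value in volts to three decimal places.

+1.497 V

Adding the free-energy changes (−nFE°) of the two steps gives −n₃FE°₃ = −n₁FE°₁ − n₂FE°₂.
E°₃ = (2×+1.40 + 1×+1.69) / 3 = (+4.490) / 3 = +1.497 V.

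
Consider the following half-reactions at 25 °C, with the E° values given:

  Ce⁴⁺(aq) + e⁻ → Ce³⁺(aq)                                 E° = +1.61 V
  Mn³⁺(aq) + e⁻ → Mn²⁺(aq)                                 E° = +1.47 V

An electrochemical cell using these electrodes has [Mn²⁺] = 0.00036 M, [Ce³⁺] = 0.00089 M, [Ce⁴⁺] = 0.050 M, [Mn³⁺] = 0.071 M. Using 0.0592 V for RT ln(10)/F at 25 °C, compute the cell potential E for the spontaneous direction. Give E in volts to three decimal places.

+0.108 V

Ce⁴⁺/Ce³⁺ is the cathode (higher E°), Mn³⁺/Mn²⁺ the anode: E°cell = +1.61 − (+1.47) = +0.14 V, n = 1.
Overall: Ce⁴⁺(aq) + Mn²⁺(aq) → Ce³⁺(aq) + Mn³⁺(aq)
Q = [Ce³⁺]·[Mn³⁺] / ([Ce⁴⁺]·[Mn²⁺]); log Q = 0.545.
E = E° − (0.0592/n) log Q = +0.14 − (0.0592/1)(0.545) = +0.108 V.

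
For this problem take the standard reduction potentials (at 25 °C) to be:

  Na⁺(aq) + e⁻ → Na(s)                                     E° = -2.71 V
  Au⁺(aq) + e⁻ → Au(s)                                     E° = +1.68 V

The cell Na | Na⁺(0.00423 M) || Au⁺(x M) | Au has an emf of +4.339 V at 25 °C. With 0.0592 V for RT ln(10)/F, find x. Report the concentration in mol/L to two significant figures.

Au⁺/Au is the cathode, Na⁺/Na the anode: E°cell = +4.39 V, n = 1.
Overall reaction: Au⁺(aq) + Na(s) → Au(s) + Na⁺(aq); Q = [Na⁺]^1/[Au⁺]^1.
From E = E° − (0.0592/n) log Q: log Q = (E° − E)·n/0.0592 = (+4.39 − (+4.339))·1/0.0592 = 0.8615.
So 1·log[Au⁺] = 1·log(0.00423) − log Q = -2.3737 − (0.8615) = -3.2352; [Au⁺] = 10^(-3.2352) ≈ 0.00058 M.

0.00058 M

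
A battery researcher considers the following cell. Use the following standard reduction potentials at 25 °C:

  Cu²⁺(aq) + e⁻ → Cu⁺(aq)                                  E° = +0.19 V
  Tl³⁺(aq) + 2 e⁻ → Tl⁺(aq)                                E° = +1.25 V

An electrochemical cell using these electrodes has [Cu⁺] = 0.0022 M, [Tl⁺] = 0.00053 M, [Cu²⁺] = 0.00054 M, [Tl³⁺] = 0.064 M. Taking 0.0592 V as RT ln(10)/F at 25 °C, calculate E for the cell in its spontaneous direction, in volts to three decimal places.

+1.158 V

Tl³⁺/Tl⁺ is the cathode (higher E°), Cu²⁺/Cu⁺ the anode: E°cell = +1.25 − (+0.19) = +1.06 V, n = 2.
Overall: Tl³⁺(aq) + 2 Cu⁺(aq) → Tl⁺(aq) + 2 Cu²⁺(aq)
Q = [Tl⁺]·[Cu²⁺]^2 / ([Tl³⁺]·[Cu⁺]^2); log Q = -3.302.
E = E° − (0.0592/n) log Q = +1.06 − (0.0592/2)(-3.302) = +1.158 V.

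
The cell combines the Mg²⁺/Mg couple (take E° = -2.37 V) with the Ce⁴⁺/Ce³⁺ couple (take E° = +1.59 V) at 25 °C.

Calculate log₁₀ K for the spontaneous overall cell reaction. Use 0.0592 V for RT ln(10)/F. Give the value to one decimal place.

133.8

Cathode: Ce⁴⁺/Ce³⁺; anode: Mg²⁺/Mg. E°cell = +3.96 V, n = 2.
log K = nE°cell / 0.0592 = (2)(+3.96) / 0.0592 = 133.8.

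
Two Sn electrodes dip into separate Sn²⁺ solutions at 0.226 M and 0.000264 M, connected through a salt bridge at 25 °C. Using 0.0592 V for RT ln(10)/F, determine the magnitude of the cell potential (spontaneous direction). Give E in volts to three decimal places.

+0.087 V

For a concentration cell E°cell = 0. The 0.226 M side is the cathode (reduction is favoured where [Sn²⁺] is higher).
With n = 2, E = −(0.0592/2) log([Sn²⁺]ₐₙ/[Sn²⁺]꜀ₐₜ) = −(0.0592/2) log(0.000264/0.226) = −(0.0592/2)(-2.933) = +0.087 V.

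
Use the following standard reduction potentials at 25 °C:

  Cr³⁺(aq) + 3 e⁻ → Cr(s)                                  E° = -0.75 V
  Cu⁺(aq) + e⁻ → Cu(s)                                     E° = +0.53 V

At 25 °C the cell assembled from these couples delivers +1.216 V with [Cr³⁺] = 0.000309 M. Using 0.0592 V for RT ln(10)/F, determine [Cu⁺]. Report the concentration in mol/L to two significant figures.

Cu⁺/Cu is the cathode, Cr³⁺/Cr the anode: E°cell = +1.28 V, n = 3.
Overall reaction: 3 Cu⁺(aq) + Cr(s) → 3 Cu(s) + Cr³⁺(aq); Q = [Cr³⁺]^1/[Cu⁺]^3.
From E = E° − (0.0592/n) log Q: log Q = (E° − E)·n/0.0592 = (+1.28 − (+1.216))·3/0.0592 = 3.2432.
So 3·log[Cu⁺] = 1·log(0.000309) − log Q = -3.5100 − (3.2432) = -6.7532; log[Cu⁺] = -6.7532 / 3 = -2.2511; [Cu⁺] = 10^(-2.2511) ≈ 0.0056 M.

0.0056 M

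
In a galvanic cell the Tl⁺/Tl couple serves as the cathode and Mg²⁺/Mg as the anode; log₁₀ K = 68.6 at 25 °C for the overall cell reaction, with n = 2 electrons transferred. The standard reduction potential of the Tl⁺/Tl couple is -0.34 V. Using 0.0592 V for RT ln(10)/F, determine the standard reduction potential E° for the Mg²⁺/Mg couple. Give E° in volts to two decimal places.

-2.37 V

E°cell = (0.0592/n)·log K = (0.0592/2)(68.6) = +2.031 V.
Since Tl⁺/Tl is the cathode and Mg²⁺/Mg the anode, E°cell = E°(Tl⁺/Tl) − E°(Mg²⁺/Mg).
So E°(Mg²⁺/Mg) = E°(Tl⁺/Tl) − E°cell = (-0.34) − (+2.031) = -2.37 V.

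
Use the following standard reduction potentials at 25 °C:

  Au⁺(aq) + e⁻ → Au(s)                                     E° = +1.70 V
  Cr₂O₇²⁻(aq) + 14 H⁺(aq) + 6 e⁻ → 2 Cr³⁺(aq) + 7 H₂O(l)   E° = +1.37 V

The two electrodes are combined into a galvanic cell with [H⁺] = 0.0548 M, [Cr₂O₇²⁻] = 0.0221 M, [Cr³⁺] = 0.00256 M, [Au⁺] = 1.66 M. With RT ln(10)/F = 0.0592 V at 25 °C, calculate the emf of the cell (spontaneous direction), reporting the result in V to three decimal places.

Au⁺/Au is the cathode (higher E°), Cr₂O₇²⁻/Cr³⁺ the anode: E°cell = +1.70 − (+1.37) = +0.33 V, n = 6.
Overall: 6 Au⁺(aq) + 2 Cr³⁺(aq) + 7 H₂O(l) → 6 Au(s) + Cr₂O₇²⁻(aq) + 14 H⁺(aq)
Q = [Cr₂O₇²⁻]·[H⁺]^14 / ([Au⁺]^6·[Cr³⁺]^2); log Q = -15.450.
E = E° − (0.0592/n) log Q = +0.33 − (0.0592/6)(-15.450) = +0.482 V.

+0.482 V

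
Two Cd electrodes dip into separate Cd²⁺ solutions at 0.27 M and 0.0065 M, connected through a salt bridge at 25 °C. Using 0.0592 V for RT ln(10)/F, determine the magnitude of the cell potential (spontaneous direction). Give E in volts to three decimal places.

For a concentration cell E°cell = 0. The 0.27 M side is the cathode (reduction is favoured where [Cd²⁺] is higher).
With n = 2, E = −(0.0592/2) log([Cd²⁺]ₐₙ/[Cd²⁺]꜀ₐₜ) = −(0.0592/2) log(0.0065/0.27) = −(0.0592/2)(-1.618) = +0.048 V.

+0.048 V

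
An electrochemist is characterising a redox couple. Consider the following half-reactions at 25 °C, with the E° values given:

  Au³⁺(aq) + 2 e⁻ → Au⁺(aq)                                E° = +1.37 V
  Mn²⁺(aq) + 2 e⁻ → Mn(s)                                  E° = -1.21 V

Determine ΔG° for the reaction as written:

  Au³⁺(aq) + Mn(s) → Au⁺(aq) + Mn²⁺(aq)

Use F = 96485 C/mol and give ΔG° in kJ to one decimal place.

As written, Au³⁺/Au⁺ is reduced (cathode) and Mn²⁺/Mn is oxidised (anode), so E°cell = (+1.37) − (-1.21) = +2.58 V.
Balancing electrons gives n = 2.
ΔG° = −nFE° = −(2)(96485)(+2.58) = -497,863 J = -497.9 kJ.

-497.9 kJ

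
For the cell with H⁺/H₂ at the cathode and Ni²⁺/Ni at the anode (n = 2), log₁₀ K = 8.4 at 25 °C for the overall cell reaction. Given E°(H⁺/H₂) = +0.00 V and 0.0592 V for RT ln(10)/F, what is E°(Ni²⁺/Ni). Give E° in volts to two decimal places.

-0.25 V

E°cell = (0.0592/n)·log K = (0.0592/2)(8.4) = +0.249 V.
Since H⁺/H₂ is the cathode and Ni²⁺/Ni the anode, E°cell = E°(H⁺/H₂) − E°(Ni²⁺/Ni).
So E°(Ni²⁺/Ni) = E°(H⁺/H₂) − E°cell = (+0.00) − (+0.249) = -0.25 V.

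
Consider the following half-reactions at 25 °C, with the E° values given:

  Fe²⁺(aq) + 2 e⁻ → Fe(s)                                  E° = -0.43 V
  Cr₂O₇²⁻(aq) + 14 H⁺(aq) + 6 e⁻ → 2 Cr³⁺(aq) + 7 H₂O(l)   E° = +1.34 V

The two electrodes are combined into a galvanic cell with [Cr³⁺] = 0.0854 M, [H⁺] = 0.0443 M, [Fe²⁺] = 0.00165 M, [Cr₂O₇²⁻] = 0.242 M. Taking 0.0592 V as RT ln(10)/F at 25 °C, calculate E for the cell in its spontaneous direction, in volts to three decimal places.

Cr₂O₇²⁻/Cr³⁺ is the cathode (higher E°), Fe²⁺/Fe the anode: E°cell = +1.34 − (-0.43) = +1.77 V, n = 6.
Overall: Cr₂O₇²⁻(aq) + 14 H⁺(aq) + 3 Fe(s) → 2 Cr³⁺(aq) + 7 H₂O(l) + 3 Fe²⁺(aq)
Q = [Cr³⁺]^2·[Fe²⁺]^3 / ([Cr₂O₇²⁻]·[H⁺]^14); log Q = 9.082.
E = E° − (0.0592/n) log Q = +1.77 − (0.0592/6)(9.082) = +1.680 V.

+1.680 V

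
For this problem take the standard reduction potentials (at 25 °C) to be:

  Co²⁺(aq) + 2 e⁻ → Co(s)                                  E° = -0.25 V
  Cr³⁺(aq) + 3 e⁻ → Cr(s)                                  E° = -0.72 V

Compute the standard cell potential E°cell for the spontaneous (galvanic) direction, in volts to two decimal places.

The Co²⁺/Co couple has the higher reduction potential, so it is the cathode; Cr³⁺/Cr is oxidised at the anode.
E°cell = E°(cathode) − E°(anode) = (-0.25) − (-0.72) = +0.47 V.
Since E°cell > 0, the reaction is spontaneous under standard conditions.

+0.47 V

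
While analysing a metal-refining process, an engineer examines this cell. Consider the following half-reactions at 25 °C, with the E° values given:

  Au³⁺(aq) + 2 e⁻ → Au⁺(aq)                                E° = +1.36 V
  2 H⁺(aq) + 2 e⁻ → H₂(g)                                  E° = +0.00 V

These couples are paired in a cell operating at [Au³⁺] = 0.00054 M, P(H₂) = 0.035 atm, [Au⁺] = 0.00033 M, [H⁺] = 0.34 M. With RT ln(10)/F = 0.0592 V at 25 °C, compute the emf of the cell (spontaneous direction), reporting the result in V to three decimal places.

+1.351 V

Au³⁺/Au⁺ is the cathode (higher E°), H⁺/H₂ the anode: E°cell = +1.36 − (+0.00) = +1.36 V, n = 2.
Overall: Au³⁺(aq) + H₂(g) → Au⁺(aq) + 2 H⁺(aq)
Q = [Au⁺]·[H⁺]^2 / ([Au³⁺]·P(H₂)); log Q = 0.305.
E = E° − (0.0592/n) log Q = +1.36 − (0.0592/2)(0.305) = +1.351 V.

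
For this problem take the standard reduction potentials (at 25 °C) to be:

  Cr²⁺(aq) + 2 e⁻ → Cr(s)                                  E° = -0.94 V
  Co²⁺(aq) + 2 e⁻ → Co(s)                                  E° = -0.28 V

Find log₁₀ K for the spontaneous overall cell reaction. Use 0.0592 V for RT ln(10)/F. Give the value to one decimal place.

22.3

Cathode: Co²⁺/Co; anode: Cr²⁺/Cr. E°cell = +0.66 V, n = 2.
log K = nE°cell / 0.0592 = (2)(+0.66) / 0.0592 = 22.3.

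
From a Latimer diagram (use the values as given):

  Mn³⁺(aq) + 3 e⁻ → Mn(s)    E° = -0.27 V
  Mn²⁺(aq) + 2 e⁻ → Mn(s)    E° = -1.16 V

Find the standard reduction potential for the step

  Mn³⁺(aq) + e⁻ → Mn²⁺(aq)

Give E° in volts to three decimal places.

Sequential free energies add, so n₃E°₃ = n₁E°₁ + n₂E°₂.
With n₃ = 3, and the known step contributing 2×(-1.16) V, the unknown satisfies 1·E° = 3×(-0.27) − 2×(-1.16) = +1.510.
E° = +1.510 / 1 = +1.510 V.

+1.510 V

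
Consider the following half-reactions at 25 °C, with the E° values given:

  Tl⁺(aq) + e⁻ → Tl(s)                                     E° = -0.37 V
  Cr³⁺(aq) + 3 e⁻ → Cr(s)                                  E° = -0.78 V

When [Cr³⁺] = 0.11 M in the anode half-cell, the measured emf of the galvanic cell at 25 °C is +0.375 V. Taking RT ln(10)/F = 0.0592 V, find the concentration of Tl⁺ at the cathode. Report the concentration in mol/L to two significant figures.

Tl⁺/Tl is the cathode, Cr³⁺/Cr the anode: E°cell = +0.41 V, n = 3.
Overall reaction: 3 Tl⁺(aq) + Cr(s) → 3 Tl(s) + Cr³⁺(aq); Q = [Cr³⁺]^1/[Tl⁺]^3.
From E = E° − (0.0592/n) log Q: log Q = (E° − E)·n/0.0592 = (+0.41 − (+0.375))·3/0.0592 = 1.7736.
So 3·log[Tl⁺] = 1·log(0.11) − log Q = -0.9586 − (1.7736) = -2.7322; log[Tl⁺] = -2.7322 / 3 = -0.9107; [Tl⁺] = 10^(-0.9107) ≈ 0.12 M.

0.12 M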